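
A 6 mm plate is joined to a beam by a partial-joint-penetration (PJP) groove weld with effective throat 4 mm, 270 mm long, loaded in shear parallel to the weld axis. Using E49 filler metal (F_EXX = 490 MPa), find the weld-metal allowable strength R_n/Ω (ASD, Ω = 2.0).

Effective throat (given) t_e = 4 mm.
A_we = 4 × 270 = 1080 mm².
F_nw = 0.6 F_EXX = 294 MPa.
R_n/Ω = (294 × 1080) / 2.0 × 10⁻³ = 158.8 kN.

R_n/Ω ≈ 159 kN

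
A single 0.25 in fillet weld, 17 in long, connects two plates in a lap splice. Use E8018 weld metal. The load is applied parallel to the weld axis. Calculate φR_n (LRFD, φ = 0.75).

E80XX → F_EXX = 80 ksi.
Effective throat t_e = 0.707 × 0.25 = 0.1767 in.
Total length L = 17 in; A_we = 0.1767 × 17 = 3.005 in².
F_nw = 0.6 F_EXX = 0.6 × 80 = 48 ksi.
φR_n = 0.75 × 48 × 3.005 = 108.2 kip.

φR_n ≈ 108 kip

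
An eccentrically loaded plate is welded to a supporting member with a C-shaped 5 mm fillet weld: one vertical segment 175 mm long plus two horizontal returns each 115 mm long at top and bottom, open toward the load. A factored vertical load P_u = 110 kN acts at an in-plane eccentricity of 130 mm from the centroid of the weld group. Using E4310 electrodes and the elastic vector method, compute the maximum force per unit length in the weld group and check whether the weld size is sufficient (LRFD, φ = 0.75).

f_max ≈ 826 N/mm; NOT adequate

E43XX → F_EXX = 430 MPa.
Total weld length L_w = 405 mm. Treat welds as unit-width lines.
Centroid: x̄ = 2×115×57.5 / 405 = 32.65 mm from the vertical weld.
Polar moment about centroid: J = I_x + I_y = [175³/12 + 2×115×87.5²] + [175×32.65² + 2(115³/12 + 115×24.85²)] = 2790000 mm³.
Direct shear f_v = P/L_w = 110×10³ / 405 = 271.6 N/mm (vertical).
Torsion M = P·e = 110×10³ × 130 = 14300000 N·mm.
Critical point at (x, y) = (82.35, 87.5) from centroid. f_tx = M·y/J = 448.5 N/mm; f_ty = M·x/J = 422.1 N/mm.
Resultant f_max = √[f_tx² + (f_v + f_ty)²] = √[448.5² + (271.6 + 422.1)²] = 826.1 N/mm.
Capacity per unit length: φr_n = 0.75 × 0.6 × 430 × (0.707 × 5) = 684 N/mm.
826.1 > 684 → NOT adequate.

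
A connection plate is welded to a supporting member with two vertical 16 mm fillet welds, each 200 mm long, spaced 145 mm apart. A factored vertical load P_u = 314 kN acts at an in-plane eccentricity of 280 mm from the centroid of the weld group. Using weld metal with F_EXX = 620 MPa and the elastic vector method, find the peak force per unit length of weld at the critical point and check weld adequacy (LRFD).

f_max ≈ 3680 N/mm; NOT adequate

Total weld length L_w = 400 mm. Treat welds as unit-width lines.
Polar moment about centroid: J = 2[d³/12 + d(b/2)²] = 2[200³/12 + 200×72.5²] = 3436000 mm³.
Direct shear f_v = P/L_w = 314×10³ / 400 = 785 N/mm (vertical).
Torsion M = P·e = 314×10³ × 280 = 87920000 N·mm.
Critical point at (x, y) = (72.5, 100) from centroid. f_tx = M·y/J = 2559 N/mm; f_ty = M·x/J = 1855 N/mm.
Resultant f_max = √[f_tx² + (f_v + f_ty)²] = √[2559² + (785 + 1855)²] = 3677 N/mm.
Capacity per unit length: φr_n = 0.75 × 0.6 × 620 × (0.707 × 16) = 3156 N/mm.
3677 > 3156 → NOT adequate.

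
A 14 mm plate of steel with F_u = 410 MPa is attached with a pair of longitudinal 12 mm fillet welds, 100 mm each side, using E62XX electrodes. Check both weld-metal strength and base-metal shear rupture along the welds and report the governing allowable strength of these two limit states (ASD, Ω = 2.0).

E62XX → F_EXX = 620 MPa.
t_e = 0.707 × 12 = 8.484 mm; L = 200 mm.
Weld metal: R_n/Ω = (1/2.0) × 0.6 × 620 × 8.484 × 200 × 10⁻³ = 315.6 kN.
Base metal (shear rupture): R_n/Ω = (1/2.0) × 0.6 × 410 × 14 × 200 × 10⁻³ = 344.4 kN.
Governing: weld metal.

R_n/Ω ≈ 316 kN (weld metal governs)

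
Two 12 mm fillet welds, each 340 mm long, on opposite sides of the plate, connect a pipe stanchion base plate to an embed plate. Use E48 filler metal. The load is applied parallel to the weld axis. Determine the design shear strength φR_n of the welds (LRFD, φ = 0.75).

φR_n ≈ 1250 kN

E48XX → F_EXX = 480 MPa.
Effective throat t_e = 0.707 × 12 = 8.484 mm.
Total length L = 680 mm; A_we = 8.484 × 680 = 5769 mm².
F_nw = 0.6 F_EXX = 0.6 × 480 = 288 MPa.
φR_n = 0.75 × 288 × 5769 × 10⁻³ = 1246 kN.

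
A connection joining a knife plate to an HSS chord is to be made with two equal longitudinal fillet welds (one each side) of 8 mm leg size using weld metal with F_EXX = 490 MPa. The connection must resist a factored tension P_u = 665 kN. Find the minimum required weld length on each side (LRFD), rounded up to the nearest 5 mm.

L = 270 mm on each side

Throat t_e = 0.707 × 8 = 5.656 mm.
φr_n = 0.75 × 0.6 × 490 × 5.656 × 10⁻³ = 1.247 kN/mm.
L_req = P_u / φr_n = 665 / 1.247 = 533.2 mm total.
Per side: 533.2 / 2 = 266.6 mm.
Round up → use L = 270 mm on each side.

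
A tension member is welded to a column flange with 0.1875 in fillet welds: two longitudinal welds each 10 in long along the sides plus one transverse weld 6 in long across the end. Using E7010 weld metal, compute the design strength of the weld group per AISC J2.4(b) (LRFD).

φR_n ≈ 109 kips

E70XX → F_EXX = 70 ksi.
t_e = 0.707 × 0.1875 = 0.1326 in.
R_nwl = 0.6 × 70 × 0.1326 × 20 = 111.4 kips (longitudinal, 2 welds).
R_nwt = 0.6 × 70 × 0.1326 × 6 = 33.41 kips (transverse, base value).
(i) R_nwl + R_nwt = 144.8 kips; (ii) 0.85 R_nwl + 1.5 R_nwt = 144.8 kips.
R_n = max = 144.8 kips [governs: (ii)]; φR_n = 108.6 kips.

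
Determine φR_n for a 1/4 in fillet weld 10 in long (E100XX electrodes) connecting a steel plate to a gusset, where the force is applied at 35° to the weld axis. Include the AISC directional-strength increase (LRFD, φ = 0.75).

E100XX → F_EXX = 100 ksi.
t_e = 0.707 × 0.25 = 0.1767 in; A_we = 0.1767 × 10 = 1.767 in².
Directional factor: 1.0 + 0.5 sin^1.5(35°) = 1.217.
F_nw = 0.6 × 100 × 1.217 = 73.03 ksi.
φR_n = 0.75 × 73.03 × 1.767 = 96.81 kip.

φR_n ≈ 96.8 kip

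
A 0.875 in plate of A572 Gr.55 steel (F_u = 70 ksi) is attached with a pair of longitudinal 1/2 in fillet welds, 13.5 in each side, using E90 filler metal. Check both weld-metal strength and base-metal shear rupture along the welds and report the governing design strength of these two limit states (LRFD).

E90XX → F_EXX = 90 ksi.
t_e = 0.707 × 0.5 = 0.3535 in; L = 27 in.
Weld metal: φR_n = 0.75 × 0.6 × 90 × 0.3535 × 27 = 386.6 kips.
Base metal (shear rupture): φR_n = 0.75 × 0.6 × 70 × 0.875 × 27 = 744.2 kips.
Governing: weld metal.

φR_n ≈ 387 kips (weld metal governs)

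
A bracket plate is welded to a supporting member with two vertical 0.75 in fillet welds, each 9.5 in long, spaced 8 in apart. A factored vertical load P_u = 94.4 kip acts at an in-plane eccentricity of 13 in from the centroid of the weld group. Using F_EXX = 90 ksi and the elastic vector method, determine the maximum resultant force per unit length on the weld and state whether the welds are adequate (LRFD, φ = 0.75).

f_max ≈ 20.6 kip/in; adequate

Total weld length L_w = 19 in. Treat welds as unit-width lines.
Polar moment about centroid: J = 2[d³/12 + d(b/2)²] = 2[9.5³/12 + 9.5×4²] = 446.9 in³.
Direct shear f_v = P/L_w = 94.4 / 19 = 4.968 kip/in (vertical).
Torsion M = P·e = 94.4 × 13 = 1227.2 kip·in.
Critical point at (x, y) = (4, 4.75) from centroid. f_tx = M·y/J = 13.04 kip/in; f_ty = M·x/J = 10.98 kip/in.
Resultant f_max = √[f_tx² + (f_v + f_ty)²] = √[13.04² + (4.968 + 10.98)²] = 20.61 kip/in.
Capacity per unit length: φr_n = 0.75 × 0.6 × 90 × (0.707 × 0.75) = 21.48 kip/in.
20.61 ≤ 21.48 → adequate.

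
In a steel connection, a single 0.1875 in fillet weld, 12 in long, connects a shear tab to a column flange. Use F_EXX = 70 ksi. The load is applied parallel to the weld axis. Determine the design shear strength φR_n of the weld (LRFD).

φR_n ≈ 50.1 kips

Effective throat t_e = 0.707 × 0.1875 = 0.1326 in.
Total length L = 12 in; A_we = 0.1326 × 12 = 1.591 in².
F_nw = 0.6 F_EXX = 0.6 × 70 = 42 ksi.
φR_n = 0.75 × 42 × 1.591 = 50.11 kips.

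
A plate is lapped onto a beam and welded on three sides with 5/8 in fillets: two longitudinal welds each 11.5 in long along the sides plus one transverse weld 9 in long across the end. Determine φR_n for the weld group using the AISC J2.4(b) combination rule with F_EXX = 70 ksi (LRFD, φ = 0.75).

φR_n ≈ 460 kips

t_e = 0.707 × 0.625 = 0.4419 in.
R_nwl = 0.6 × 70 × 0.4419 × 23 = 426.9 kips (longitudinal, 2 welds).
R_nwt = 0.6 × 70 × 0.4419 × 9 = 167 kips (transverse, base value).
(i) R_nwl + R_nwt = 593.9 kips; (ii) 0.85 R_nwl + 1.5 R_nwt = 613.4 kips.
R_n = max = 613.4 kips [governs: (ii)]; φR_n = 460 kips.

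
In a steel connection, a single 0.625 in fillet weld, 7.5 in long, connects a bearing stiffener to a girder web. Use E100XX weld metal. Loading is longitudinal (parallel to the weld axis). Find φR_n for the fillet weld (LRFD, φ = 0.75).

φR_n ≈ 149 kips

E100XX → F_EXX = 100 ksi.
Effective throat t_e = 0.707 × 0.625 = 0.4419 in.
Total length L = 7.5 in; A_we = 0.4419 × 7.5 = 3.314 in².
F_nw = 0.6 F_EXX = 0.6 × 100 = 60 ksi.
φR_n = 0.75 × 60 × 3.314 = 149.1 kips.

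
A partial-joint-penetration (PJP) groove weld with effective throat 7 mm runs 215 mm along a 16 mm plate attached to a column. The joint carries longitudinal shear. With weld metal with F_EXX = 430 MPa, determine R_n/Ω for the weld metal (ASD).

Effective throat (given) t_e = 7 mm.
A_we = 7 × 215 = 1505 mm².
F_nw = 0.6 F_EXX = 258 MPa.
R_n/Ω = (258 × 1505) / 2.0 × 10⁻³ = 194.1 kN.

R_n/Ω ≈ 194 kN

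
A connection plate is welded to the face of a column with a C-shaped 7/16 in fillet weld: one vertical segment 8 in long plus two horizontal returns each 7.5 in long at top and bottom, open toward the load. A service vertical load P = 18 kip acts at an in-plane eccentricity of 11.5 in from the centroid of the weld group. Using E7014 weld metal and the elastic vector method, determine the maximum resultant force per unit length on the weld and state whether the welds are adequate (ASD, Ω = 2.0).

f_max ≈ 3.77 kip/in; adequate

E70XX → F_EXX = 70 ksi.
Total weld length L_w = 23 in. Treat welds as unit-width lines.
Centroid: x̄ = 2×7.5×3.75 / 23 = 2.446 in from the vertical weld.
Polar moment about centroid: J = I_x + I_y = [8³/12 + 2×7.5×4²] + [8×2.446² + 2(7.5³/12 + 7.5×1.304²)] = 426.3 in³.
Direct shear f_v = P/L_w = 18 / 23 = 0.7826 kip/in (vertical).
Torsion M = P·e = 18 × 11.5 = 207 kip·in.
Critical point at (x, y) = (5.054, 4) from centroid. f_tx = M·y/J = 1.942 kip/in; f_ty = M·x/J = 2.454 kip/in.
Resultant f_max = √[f_tx² + (f_v + f_ty)²] = √[1.942² + (0.7826 + 2.454)²] = 3.775 kip/in.
Capacity per unit length: r_n/Ω = (1/2.0) × 0.6 × 70 × (0.707 × 0.4375) = 6.496 kip/in.
3.775 ≤ 6.496 → adequate.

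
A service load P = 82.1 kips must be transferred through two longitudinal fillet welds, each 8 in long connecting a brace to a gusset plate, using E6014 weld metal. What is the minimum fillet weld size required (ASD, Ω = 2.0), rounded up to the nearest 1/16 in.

w = 7/16 in

E60XX → F_EXX = 60 ksi.
Total weld length L = 16 in.
Required throat t_e = P × Ω / (0.6 F_EXX × L) = 82.1 × 2.0 / (0.6 × 60 × 16) = 0.2851 in.
Required leg w = t_e / 0.707 = 0.4032 in → use 7/16 in.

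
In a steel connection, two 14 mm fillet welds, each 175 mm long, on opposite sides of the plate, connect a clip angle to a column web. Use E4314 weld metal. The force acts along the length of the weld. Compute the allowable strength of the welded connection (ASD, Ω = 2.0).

E43XX → F_EXX = 430 MPa.
Effective throat t_e = 0.707 × 14 = 9.898 mm.
Total length L = 350 mm; A_we = 9.898 × 350 = 3464 mm².
F_nw = 0.6 F_EXX = 0.6 × 430 = 258 MPa.
R_n = 258 × 3464 × 10⁻³ = 893.8 kN; R_n/Ω = 893.8/2.0 = 446.9 kN.

R_n/Ω ≈ 447 kN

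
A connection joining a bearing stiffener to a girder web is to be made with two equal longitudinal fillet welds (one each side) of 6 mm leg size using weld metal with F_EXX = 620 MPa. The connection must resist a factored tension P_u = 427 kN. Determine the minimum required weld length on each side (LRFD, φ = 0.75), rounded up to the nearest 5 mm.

Throat t_e = 0.707 × 6 = 4.242 mm.
φr_n = 0.75 × 0.6 × 620 × 4.242 × 10⁻³ = 1.184 kN/mm.
L_req = P_u / φr_n = 427 / 1.184 = 360.8 mm total.
Per side: 360.8 / 2 = 180.4 mm.
Round up → use L = 185 mm on each side.

L = 185 mm on each side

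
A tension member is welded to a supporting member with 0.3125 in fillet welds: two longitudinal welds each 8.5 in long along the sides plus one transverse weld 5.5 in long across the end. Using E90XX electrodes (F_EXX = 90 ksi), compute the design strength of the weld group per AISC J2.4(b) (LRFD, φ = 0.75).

t_e = 0.707 × 0.3125 = 0.2209 in.
R_nwl = 0.6 × 90 × 0.2209 × 17 = 202.8 kip (longitudinal, 2 welds).
R_nwt = 0.6 × 90 × 0.2209 × 5.5 = 65.62 kip (transverse, base value).
(i) R_nwl + R_nwt = 268.4 kip; (ii) 0.85 R_nwl + 1.5 R_nwt = 270.8 kip.
R_n = max = 270.8 kip [governs: (ii)]; φR_n = 203.1 kip.

φR_n ≈ 203 kip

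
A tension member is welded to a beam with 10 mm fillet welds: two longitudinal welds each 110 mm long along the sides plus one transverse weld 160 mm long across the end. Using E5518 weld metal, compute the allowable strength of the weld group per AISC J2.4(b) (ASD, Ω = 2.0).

E55XX → F_EXX = 550 MPa.
t_e = 0.707 × 10 = 7.07 mm.
R_nwl = 0.6 × 550 × 7.07 × 220 × 10⁻³ = 513.3 kN (longitudinal, 2 welds).
R_nwt = 0.6 × 550 × 7.07 × 160 × 10⁻³ = 373.3 kN (transverse, base value).
(i) R_nwl + R_nwt = 886.6 kN; (ii) 0.85 R_nwl + 1.5 R_nwt = 996.2 kN.
R_n = max = 996.2 kN [governs: (ii)]; R_n/Ω = 498.1 kN.

R_n/Ω ≈ 498 kN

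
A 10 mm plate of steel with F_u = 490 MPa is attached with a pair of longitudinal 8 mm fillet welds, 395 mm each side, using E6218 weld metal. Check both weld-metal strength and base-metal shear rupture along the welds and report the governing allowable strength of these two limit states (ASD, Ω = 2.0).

R_n/Ω ≈ 831 kN (weld metal governs)

E62XX → F_EXX = 620 MPa.
t_e = 0.707 × 8 = 5.656 mm; L = 790 mm.
Weld metal: R_n/Ω = (1/2.0) × 0.6 × 620 × 5.656 × 790 × 10⁻³ = 831.1 kN.
Base metal (shear rupture): R_n/Ω = (1/2.0) × 0.6 × 490 × 10 × 790 × 10⁻³ = 1161 kN.
Governing: weld metal.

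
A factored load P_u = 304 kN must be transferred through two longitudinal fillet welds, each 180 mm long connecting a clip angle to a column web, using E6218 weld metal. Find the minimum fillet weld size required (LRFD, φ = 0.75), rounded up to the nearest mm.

w = 5 mm

E62XX → F_EXX = 620 MPa.
Total weld length L = 360 mm.
Required throat t_e = P_u / (φ × 0.6 F_EXX × L) = 304 / (0.75 × 0.6 × 620 × 360 × 10⁻³) = 3.027 mm.
Required leg w = t_e / 0.707 = 4.281 mm → use 5 mm.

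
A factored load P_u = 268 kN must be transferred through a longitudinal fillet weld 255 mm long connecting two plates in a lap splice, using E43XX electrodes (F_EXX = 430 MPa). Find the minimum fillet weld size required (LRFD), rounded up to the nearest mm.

w = 8 mm

Total weld length L = 255 mm.
Required throat t_e = P_u / (φ × 0.6 F_EXX × L) = 268 / (0.75 × 0.6 × 430 × 255 × 10⁻³) = 5.431 mm.
Required leg w = t_e / 0.707 = 7.682 mm → use 8 mm.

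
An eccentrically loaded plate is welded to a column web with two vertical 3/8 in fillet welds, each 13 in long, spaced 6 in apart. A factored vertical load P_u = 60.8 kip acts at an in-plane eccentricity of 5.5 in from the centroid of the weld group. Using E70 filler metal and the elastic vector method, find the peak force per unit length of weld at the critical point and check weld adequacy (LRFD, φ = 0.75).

f_max ≈ 5.4 kip/in; adequate

E70XX → F_EXX = 70 ksi.
Total weld length L_w = 26 in. Treat welds as unit-width lines.
Polar moment about centroid: J = 2[d³/12 + d(b/2)²] = 2[13³/12 + 13×3²] = 600.2 in³.
Direct shear f_v = P/L_w = 60.8 / 26 = 2.338 kip/in (vertical).
Torsion M = P·e = 60.8 × 5.5 = 334.4 kip·in.
Critical point at (x, y) = (3, 6.5) from centroid. f_tx = M·y/J = 3.622 kip/in; f_ty = M·x/J = 1.672 kip/in.
Resultant f_max = √[f_tx² + (f_v + f_ty)²] = √[3.622² + (2.338 + 1.672)²] = 5.403 kip/in.
Capacity per unit length: φr_n = 0.75 × 0.6 × 70 × (0.707 × 0.375) = 8.351 kip/in.
5.403 ≤ 8.351 → adequate.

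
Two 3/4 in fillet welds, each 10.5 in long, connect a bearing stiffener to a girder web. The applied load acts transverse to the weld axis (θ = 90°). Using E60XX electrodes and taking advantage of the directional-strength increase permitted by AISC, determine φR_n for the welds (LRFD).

φR_n ≈ 451 kips

E60XX → F_EXX = 60 ksi.
t_e = 0.707 × 0.75 = 0.5302 in; A_we = 0.5302 × 21 = 11.14 in².
Directional factor: 1.0 + 0.5 sin^1.5(90°) = 1.5.
F_nw = 0.6 × 60 × 1.5 = 54 ksi.
φR_n = 0.75 × 54 × 11.14 = 451 kips.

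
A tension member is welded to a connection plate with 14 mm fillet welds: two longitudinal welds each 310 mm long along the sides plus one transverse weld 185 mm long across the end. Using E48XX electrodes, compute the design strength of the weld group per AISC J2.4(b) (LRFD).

φR_n ≈ 1720 kN

E48XX → F_EXX = 480 MPa.
t_e = 0.707 × 14 = 9.898 mm.
R_nwl = 0.6 × 480 × 9.898 × 620 × 10⁻³ = 1767 kN (longitudinal, 2 welds).
R_nwt = 0.6 × 480 × 9.898 × 185 × 10⁻³ = 527.4 kN (transverse, base value).
(i) R_nwl + R_nwt = 2295 kN; (ii) 0.85 R_nwl + 1.5 R_nwt = 2293 kN.
R_n = max = 2295 kN [governs: (i)]; φR_n = 1721 kN.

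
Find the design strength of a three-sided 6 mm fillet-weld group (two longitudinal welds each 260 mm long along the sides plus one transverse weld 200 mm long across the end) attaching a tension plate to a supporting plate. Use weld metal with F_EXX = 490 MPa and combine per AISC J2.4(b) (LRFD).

φR_n ≈ 694 kN

t_e = 0.707 × 6 = 4.242 mm.
R_nwl = 0.6 × 490 × 4.242 × 520 × 10⁻³ = 648.5 kN (longitudinal, 2 welds).
R_nwt = 0.6 × 490 × 4.242 × 200 × 10⁻³ = 249.4 kN (transverse, base value).
(i) R_nwl + R_nwt = 897.9 kN; (ii) 0.85 R_nwl + 1.5 R_nwt = 925.4 kN.
R_n = max = 925.4 kN [governs: (ii)]; φR_n = 694 kN.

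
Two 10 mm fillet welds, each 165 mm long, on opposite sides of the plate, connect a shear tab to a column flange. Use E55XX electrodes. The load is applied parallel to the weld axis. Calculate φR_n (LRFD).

E55XX → F_EXX = 550 MPa.
Effective throat t_e = 0.707 × 10 = 7.07 mm.
Total length L = 330 mm; A_we = 7.07 × 330 = 2333 mm².
F_nw = 0.6 F_EXX = 0.6 × 550 = 330 MPa.
φR_n = 0.75 × 330 × 2333 × 10⁻³ = 577.4 kN.

φR_n ≈ 577 kN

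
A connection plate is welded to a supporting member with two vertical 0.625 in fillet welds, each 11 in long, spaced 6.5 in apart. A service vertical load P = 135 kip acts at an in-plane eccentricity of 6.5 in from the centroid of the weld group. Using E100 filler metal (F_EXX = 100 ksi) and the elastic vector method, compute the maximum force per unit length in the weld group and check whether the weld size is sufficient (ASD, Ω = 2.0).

f_max ≈ 16.3 kip/in; NOT adequate

Total weld length L_w = 22 in. Treat welds as unit-width lines.
Polar moment about centroid: J = 2[d³/12 + d(b/2)²] = 2[11³/12 + 11×3.25²] = 454.2 in³.
Direct shear f_v = P/L_w = 135 / 22 = 6.136 kip/in (vertical).
Torsion M = P·e = 135 × 6.5 = 877.5 kip·in.
Critical point at (x, y) = (3.25, 5.5) from centroid. f_tx = M·y/J = 10.63 kip/in; f_ty = M·x/J = 6.279 kip/in.
Resultant f_max = √[f_tx² + (f_v + f_ty)²] = √[10.63² + (6.136 + 6.279)²] = 16.34 kip/in.
Capacity per unit length: r_n/Ω = (1/2.0) × 0.6 × 100 × (0.707 × 0.625) = 13.26 kip/in.
16.34 > 13.26 → NOT adequate.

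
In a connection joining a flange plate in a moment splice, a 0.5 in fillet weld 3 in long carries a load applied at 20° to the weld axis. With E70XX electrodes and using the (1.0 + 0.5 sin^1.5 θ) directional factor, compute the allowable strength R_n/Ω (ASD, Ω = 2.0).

E70XX → F_EXX = 70 ksi.
t_e = 0.707 × 0.5 = 0.3535 in; A_we = 0.3535 × 3 = 1.06 in².
Directional factor: 1.0 + 0.5 sin^1.5(20°) = 1.1.
F_nw = 0.6 × 70 × 1.1 = 46.2 ksi.
R_n/Ω = (46.2 × 1.06) / 2.0 = 24.5 kips.

R_n/Ω ≈ 24.5 kips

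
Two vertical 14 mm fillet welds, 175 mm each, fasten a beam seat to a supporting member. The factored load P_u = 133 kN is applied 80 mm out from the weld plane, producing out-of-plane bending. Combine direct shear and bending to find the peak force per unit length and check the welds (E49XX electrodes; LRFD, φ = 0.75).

E49XX → F_EXX = 490 MPa.
L_w = 2 × 175 = 350 mm; section modulus (unit throat) S = 2 × L²/6 = 10210 mm².
Direct shear f_v = P/L_w = 133×10³/350 = 380 N/mm.
Moment M = P × e = 133×10³ × 80 = 10640000 N·mm; bending f_b = M/S = 1042 N/mm.
f_max = √(f_v² + f_b²) = √(380² + 1042²) = 1109 N/mm.
φr_n = 0.75 × 0.6 × 490 × (0.707 × 14) = 2183 N/mm → adequate.

f_max ≈ 1110 N/mm; adequate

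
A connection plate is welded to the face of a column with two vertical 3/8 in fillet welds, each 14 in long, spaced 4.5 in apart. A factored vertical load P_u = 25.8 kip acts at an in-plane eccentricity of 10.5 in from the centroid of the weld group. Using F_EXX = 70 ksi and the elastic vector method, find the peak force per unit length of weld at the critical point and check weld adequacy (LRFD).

Total weld length L_w = 28 in. Treat welds as unit-width lines.
Polar moment about centroid: J = 2[d³/12 + d(b/2)²] = 2[14³/12 + 14×2.25²] = 599.1 in³.
Direct shear f_v = P/L_w = 25.8 / 28 = 0.9214 kip/in (vertical).
Torsion M = P·e = 25.8 × 10.5 = 270.9 kip·in.
Critical point at (x, y) = (2.25, 7) from centroid. f_tx = M·y/J = 3.165 kip/in; f_ty = M·x/J = 1.017 kip/in.
Resultant f_max = √[f_tx² + (f_v + f_ty)²] = √[3.165² + (0.9214 + 1.017)²] = 3.712 kip/in.
Capacity per unit length: φr_n = 0.75 × 0.6 × 70 × (0.707 × 0.375) = 8.351 kip/in.
3.712 ≤ 8.351 → adequate.

f_max ≈ 3.71 kip/in; adequate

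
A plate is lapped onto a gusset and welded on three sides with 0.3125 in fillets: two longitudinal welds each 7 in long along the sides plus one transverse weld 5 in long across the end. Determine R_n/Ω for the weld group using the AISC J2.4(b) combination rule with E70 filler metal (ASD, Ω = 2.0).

E70XX → F_EXX = 70 ksi.
t_e = 0.707 × 0.3125 = 0.2209 in.
R_nwl = 0.6 × 70 × 0.2209 × 14 = 129.9 kip (longitudinal, 2 welds).
R_nwt = 0.6 × 70 × 0.2209 × 5 = 46.4 kip (transverse, base value).
(i) R_nwl + R_nwt = 176.3 kip; (ii) 0.85 R_nwl + 1.5 R_nwt = 180 kip.
R_n = max = 180 kip [governs: (ii)]; R_n/Ω = 90.01 kip.

R_n/Ω ≈ 90 kip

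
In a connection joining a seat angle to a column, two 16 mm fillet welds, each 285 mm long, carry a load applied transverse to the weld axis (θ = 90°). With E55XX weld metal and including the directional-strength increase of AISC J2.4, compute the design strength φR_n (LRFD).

φR_n ≈ 2390 kN

E55XX → F_EXX = 550 MPa.
t_e = 0.707 × 16 = 11.31 mm; A_we = 11.31 × 570 = 6448 mm².
Directional factor: 1.0 + 0.5 sin^1.5(90°) = 1.5.
F_nw = 0.6 × 550 × 1.5 = 495 MPa.
φR_n = 0.75 × 495 × 6448 × 10⁻³ = 2394 kN.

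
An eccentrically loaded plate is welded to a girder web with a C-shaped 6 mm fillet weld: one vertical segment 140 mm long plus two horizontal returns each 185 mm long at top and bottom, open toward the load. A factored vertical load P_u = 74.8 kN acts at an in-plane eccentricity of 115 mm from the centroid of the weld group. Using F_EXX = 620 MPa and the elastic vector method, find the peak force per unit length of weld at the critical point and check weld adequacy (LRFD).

Total weld length L_w = 510 mm. Treat welds as unit-width lines.
Centroid: x̄ = 2×185×92.5 / 510 = 67.11 mm from the vertical weld.
Polar moment about centroid: J = I_x + I_y = [140³/12 + 2×185×70²] + [140×67.11² + 2(185³/12 + 185×25.39²)] = 3966000 mm³.
Direct shear f_v = P/L_w = 74.8×10³ / 510 = 146.7 N/mm (vertical).
Torsion M = P·e = 74.8×10³ × 115 = 8602000 N·mm.
Critical point at (x, y) = (117.9, 70) from centroid. f_tx = M·y/J = 151.8 N/mm; f_ty = M·x/J = 255.7 N/mm.
Resultant f_max = √[f_tx² + (f_v + f_ty)²] = √[151.8² + (146.7 + 255.7)²] = 430.1 N/mm.
Capacity per unit length: φr_n = 0.75 × 0.6 × 620 × (0.707 × 6) = 1184 N/mm.
430.1 ≤ 1184 → adequate.

f_max ≈ 430 N/mm; adequate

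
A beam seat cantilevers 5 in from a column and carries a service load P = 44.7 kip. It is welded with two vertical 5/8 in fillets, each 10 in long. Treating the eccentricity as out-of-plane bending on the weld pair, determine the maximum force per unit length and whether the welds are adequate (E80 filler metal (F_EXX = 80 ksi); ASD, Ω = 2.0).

L_w = 2 × 10 = 20 in; section modulus (unit throat) S = 2 × L²/6 = 33.33 in².
Direct shear f_v = P/L_w = 44.7/20 = 2.235 kip/in.
Moment M = P × e = 44.7 × 5 = 223.5 kip·in; bending f_b = M/S = 6.705 kip/in.
f_max = √(f_v² + f_b²) = √(2.235² + 6.705²) = 7.068 kip/in.
r_n/Ω = (1/2.0) × 0.6 × 80 × (0.707 × 0.625) = 10.6 kip/in → adequate.

f_max ≈ 7.07 kip/in; adequate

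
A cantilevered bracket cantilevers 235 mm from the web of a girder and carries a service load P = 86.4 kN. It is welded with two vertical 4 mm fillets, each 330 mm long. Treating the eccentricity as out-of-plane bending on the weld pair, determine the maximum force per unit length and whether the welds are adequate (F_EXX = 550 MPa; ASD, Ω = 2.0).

f_max ≈ 574 N/mm; NOT adequate

L_w = 2 × 330 = 660 mm; section modulus (unit throat) S = 2 × L²/6 = 36300 mm².
Direct shear f_v = P/L_w = 86.4×10³/660 = 130.9 N/mm.
Moment M = P × e = 86.4×10³ × 235 = 20304000 N·mm; bending f_b = M/S = 559.3 N/mm.
f_max = √(f_v² + f_b²) = √(130.9² + 559.3²) = 574.5 N/mm.
r_n/Ω = (1/2.0) × 0.6 × 550 × (0.707 × 4) = 466.6 N/mm → NOT adequate.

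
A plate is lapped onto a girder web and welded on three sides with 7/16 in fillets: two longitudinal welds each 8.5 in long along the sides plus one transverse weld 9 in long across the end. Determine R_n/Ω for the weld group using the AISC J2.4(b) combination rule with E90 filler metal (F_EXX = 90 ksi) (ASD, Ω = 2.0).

t_e = 0.707 × 0.4375 = 0.3093 in.
R_nwl = 0.6 × 90 × 0.3093 × 17 = 283.9 kip (longitudinal, 2 welds).
R_nwt = 0.6 × 90 × 0.3093 × 9 = 150.3 kip (transverse, base value).
(i) R_nwl + R_nwt = 434.3 kip; (ii) 0.85 R_nwl + 1.5 R_nwt = 466.8 kip.
R_n = max = 466.8 kip [governs: (ii)]; R_n/Ω = 233.4 kip.

R_n/Ω ≈ 233 kip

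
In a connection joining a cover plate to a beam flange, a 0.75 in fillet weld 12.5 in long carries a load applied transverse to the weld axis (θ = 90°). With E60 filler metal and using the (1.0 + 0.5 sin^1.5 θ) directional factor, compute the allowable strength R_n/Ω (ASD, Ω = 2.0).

E60XX → F_EXX = 60 ksi.
t_e = 0.707 × 0.75 = 0.5302 in; A_we = 0.5302 × 12.5 = 6.628 in².
Directional factor: 1.0 + 0.5 sin^1.5(90°) = 1.5.
F_nw = 0.6 × 60 × 1.5 = 54 ksi.
R_n/Ω = (54 × 6.628) / 2.0 = 179 kips.

R_n/Ω ≈ 179 kips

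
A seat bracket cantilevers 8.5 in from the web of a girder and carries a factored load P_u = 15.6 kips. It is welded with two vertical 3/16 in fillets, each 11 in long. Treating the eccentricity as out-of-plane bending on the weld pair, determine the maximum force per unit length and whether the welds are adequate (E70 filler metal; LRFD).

E70XX → F_EXX = 70 ksi.
L_w = 2 × 11 = 22 in; section modulus (unit throat) S = 2 × L²/6 = 40.33 in².
Direct shear f_v = P/L_w = 15.6/22 = 0.7091 kip/in.
Moment M = P × e = 15.6 × 8.5 = 132.6 kip·in; bending f_b = M/S = 3.288 kip/in.
f_max = √(f_v² + f_b²) = √(0.7091² + 3.288²) = 3.363 kip/in.
φr_n = 0.75 × 0.6 × 70 × (0.707 × 0.1875) = 4.176 kip/in → adequate.

f_max ≈ 3.36 kip/in; adequate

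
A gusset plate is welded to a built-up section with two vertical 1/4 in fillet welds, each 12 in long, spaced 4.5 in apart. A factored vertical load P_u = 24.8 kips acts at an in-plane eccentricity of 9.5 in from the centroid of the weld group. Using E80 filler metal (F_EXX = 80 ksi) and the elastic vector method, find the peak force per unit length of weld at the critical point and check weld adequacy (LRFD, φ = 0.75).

f_max ≈ 4.16 kip/in; adequate

Total weld length L_w = 24 in. Treat welds as unit-width lines.
Polar moment about centroid: J = 2[d³/12 + d(b/2)²] = 2[12³/12 + 12×2.25²] = 409.5 in³.
Direct shear f_v = P/L_w = 24.8 / 24 = 1.033 kip/in (vertical).
Torsion M = P·e = 24.8 × 9.5 = 235.6 kip·in.
Critical point at (x, y) = (2.25, 6) from centroid. f_tx = M·y/J = 3.452 kip/in; f_ty = M·x/J = 1.295 kip/in.
Resultant f_max = √[f_tx² + (f_v + f_ty)²] = √[3.452² + (1.033 + 1.295)²] = 4.164 kip/in.
Capacity per unit length: φr_n = 0.75 × 0.6 × 80 × (0.707 × 0.25) = 6.363 kip/in.
4.164 ≤ 6.363 → adequate.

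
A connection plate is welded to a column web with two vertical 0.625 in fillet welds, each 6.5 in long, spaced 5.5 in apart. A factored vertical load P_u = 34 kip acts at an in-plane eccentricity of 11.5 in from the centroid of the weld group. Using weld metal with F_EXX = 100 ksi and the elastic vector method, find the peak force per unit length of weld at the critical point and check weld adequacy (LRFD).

Total weld length L_w = 13 in. Treat welds as unit-width lines.
Polar moment about centroid: J = 2[d³/12 + d(b/2)²] = 2[6.5³/12 + 6.5×2.75²] = 144.1 in³.
Direct shear f_v = P/L_w = 34 / 13 = 2.615 kip/in (vertical).
Torsion M = P·e = 34 × 11.5 = 391 kip·in.
Critical point at (x, y) = (2.75, 3.25) from centroid. f_tx = M·y/J = 8.82 kip/in; f_ty = M·x/J = 7.463 kip/in.
Resultant f_max = √[f_tx² + (f_v + f_ty)²] = √[8.82² + (2.615 + 7.463)²] = 13.39 kip/in.
Capacity per unit length: φr_n = 0.75 × 0.6 × 100 × (0.707 × 0.625) = 19.88 kip/in.
13.39 ≤ 19.88 → adequate.

f_max ≈ 13.4 kip/in; adequate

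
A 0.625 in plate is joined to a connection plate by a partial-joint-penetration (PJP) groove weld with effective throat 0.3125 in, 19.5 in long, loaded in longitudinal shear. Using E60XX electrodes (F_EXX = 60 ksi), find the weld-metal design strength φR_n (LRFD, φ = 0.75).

Effective throat (given) t_e = 0.3125 in.
A_we = 0.3125 × 19.5 = 6.094 in².
F_nw = 0.6 F_EXX = 36 ksi.
φR_n = 0.75 × 36 × 6.094 = 164.5 kips.

φR_n ≈ 165 kips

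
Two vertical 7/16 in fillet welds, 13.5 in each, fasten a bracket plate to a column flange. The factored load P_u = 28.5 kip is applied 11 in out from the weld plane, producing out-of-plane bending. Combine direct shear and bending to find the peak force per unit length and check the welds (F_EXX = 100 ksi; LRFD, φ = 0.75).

L_w = 2 × 13.5 = 27 in; section modulus (unit throat) S = 2 × L²/6 = 60.75 in².
Direct shear f_v = P/L_w = 28.5/27 = 1.056 kip/in.
Moment M = P × e = 28.5 × 11 = 313.5 kip·in; bending f_b = M/S = 5.16 kip/in.
f_max = √(f_v² + f_b²) = √(1.056² + 5.16²) = 5.267 kip/in.
φr_n = 0.75 × 0.6 × 100 × (0.707 × 0.4375) = 13.92 kip/in → adequate.

f_max ≈ 5.27 kip/in; adequate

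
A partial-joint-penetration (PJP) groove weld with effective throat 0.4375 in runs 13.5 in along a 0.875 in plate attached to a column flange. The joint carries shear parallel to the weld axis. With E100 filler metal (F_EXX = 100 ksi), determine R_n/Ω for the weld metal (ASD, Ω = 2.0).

Effective throat (given) t_e = 0.4375 in.
A_we = 0.4375 × 13.5 = 5.906 in².
F_nw = 0.6 F_EXX = 60 ksi.
R_n/Ω = (60 × 5.906) / 2.0 = 177.2 kips.

R_n/Ω ≈ 177 kips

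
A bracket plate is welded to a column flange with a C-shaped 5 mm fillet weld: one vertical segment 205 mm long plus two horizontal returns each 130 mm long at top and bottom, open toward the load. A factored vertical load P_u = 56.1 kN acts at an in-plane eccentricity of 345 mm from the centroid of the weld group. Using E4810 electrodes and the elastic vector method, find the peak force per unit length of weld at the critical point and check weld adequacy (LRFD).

f_max ≈ 712 N/mm; adequate

E48XX → F_EXX = 480 MPa.
Total weld length L_w = 465 mm. Treat welds as unit-width lines.
Centroid: x̄ = 2×130×65 / 465 = 36.34 mm from the vertical weld.
Polar moment about centroid: J = I_x + I_y = [205³/12 + 2×130×102.5²] + [205×36.34² + 2(130³/12 + 130×28.66²)] = 4300000 mm³.
Direct shear f_v = P/L_w = 56.1×10³ / 465 = 120.6 N/mm (vertical).
Torsion M = P·e = 56.1×10³ × 345 = 19354000 N·mm.
Critical point at (x, y) = (93.66, 102.5) from centroid. f_tx = M·y/J = 461.4 N/mm; f_ty = M·x/J = 421.5 N/mm.
Resultant f_max = √[f_tx² + (f_v + f_ty)²] = √[461.4² + (120.6 + 421.5)²] = 711.9 N/mm.
Capacity per unit length: φr_n = 0.75 × 0.6 × 480 × (0.707 × 5) = 763.6 N/mm.
711.9 ≤ 763.6 → adequate.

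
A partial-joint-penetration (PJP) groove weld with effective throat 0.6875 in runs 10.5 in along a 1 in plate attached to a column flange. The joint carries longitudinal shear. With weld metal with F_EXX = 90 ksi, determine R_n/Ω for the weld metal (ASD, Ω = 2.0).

R_n/Ω ≈ 195 kips

Effective throat (given) t_e = 0.6875 in.
A_we = 0.6875 × 10.5 = 7.219 in².
F_nw = 0.6 F_EXX = 54 ksi.
R_n/Ω = (54 × 7.219) / 2.0 = 194.9 kips.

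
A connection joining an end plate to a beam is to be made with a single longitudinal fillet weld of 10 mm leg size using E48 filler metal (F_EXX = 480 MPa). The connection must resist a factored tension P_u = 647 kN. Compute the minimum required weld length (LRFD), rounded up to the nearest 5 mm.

Throat t_e = 0.707 × 10 = 7.07 mm.
φr_n = 0.75 × 0.6 × 480 × 7.07 × 10⁻³ = 1.527 kN/mm.
L_req = P_u / φr_n = 647 / 1.527 = 423.7 mm total.
Round up → use L = 425 mm.

L = 425 mm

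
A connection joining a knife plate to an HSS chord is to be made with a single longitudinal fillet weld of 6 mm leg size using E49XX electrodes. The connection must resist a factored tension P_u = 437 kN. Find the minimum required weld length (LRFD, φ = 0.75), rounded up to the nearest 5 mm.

L = 470 mm

E49XX → F_EXX = 490 MPa.
Throat t_e = 0.707 × 6 = 4.242 mm.
φr_n = 0.75 × 0.6 × 490 × 4.242 × 10⁻³ = 0.9354 kN/mm.
L_req = P_u / φr_n = 437 / 0.9354 = 467.2 mm total.
Round up → use L = 470 mm.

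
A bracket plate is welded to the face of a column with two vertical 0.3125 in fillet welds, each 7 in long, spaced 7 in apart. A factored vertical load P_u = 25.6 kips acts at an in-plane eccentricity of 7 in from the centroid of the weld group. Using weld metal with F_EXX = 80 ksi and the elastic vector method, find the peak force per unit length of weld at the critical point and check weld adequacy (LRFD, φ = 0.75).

f_max ≈ 5.33 kip/in; adequate

Total weld length L_w = 14 in. Treat welds as unit-width lines.
Polar moment about centroid: J = 2[d³/12 + d(b/2)²] = 2[7³/12 + 7×3.5²] = 228.7 in³.
Direct shear f_v = P/L_w = 25.6 / 14 = 1.829 kip/in (vertical).
Torsion M = P·e = 25.6 × 7 = 179.2 kip·in.
Critical point at (x, y) = (3.5, 3.5) from centroid. f_tx = M·y/J = 2.743 kip/in; f_ty = M·x/J = 2.743 kip/in.
Resultant f_max = √[f_tx² + (f_v + f_ty)²] = √[2.743² + (1.829 + 2.743)²] = 5.331 kip/in.
Capacity per unit length: φr_n = 0.75 × 0.6 × 80 × (0.707 × 0.3125) = 7.954 kip/in.
5.331 ≤ 7.954 → adequate.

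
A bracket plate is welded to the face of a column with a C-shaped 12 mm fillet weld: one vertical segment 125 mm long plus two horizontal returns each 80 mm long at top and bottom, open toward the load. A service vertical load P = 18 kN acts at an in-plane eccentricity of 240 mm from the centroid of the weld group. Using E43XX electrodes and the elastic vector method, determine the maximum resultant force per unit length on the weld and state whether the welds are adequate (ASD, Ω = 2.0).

f_max ≈ 418 N/mm; adequate

E43XX → F_EXX = 430 MPa.
Total weld length L_w = 285 mm. Treat welds as unit-width lines.
Centroid: x̄ = 2×80×40 / 285 = 22.46 mm from the vertical weld.
Polar moment about centroid: J = I_x + I_y = [125³/12 + 2×80×62.5²] + [125×22.46² + 2(80³/12 + 80×17.54²)] = 985400 mm³.
Direct shear f_v = P/L_w = 18×10³ / 285 = 63.16 N/mm (vertical).
Torsion M = P·e = 18×10³ × 240 = 4320000 N·mm.
Critical point at (x, y) = (57.54, 62.5) from centroid. f_tx = M·y/J = 274 N/mm; f_ty = M·x/J = 252.3 N/mm.
Resultant f_max = √[f_tx² + (f_v + f_ty)²] = √[274² + (63.16 + 252.3)²] = 417.8 N/mm.
Capacity per unit length: r_n/Ω = (1/2.0) × 0.6 × 430 × (0.707 × 12) = 1094 N/mm.
417.8 ≤ 1094 → adequate.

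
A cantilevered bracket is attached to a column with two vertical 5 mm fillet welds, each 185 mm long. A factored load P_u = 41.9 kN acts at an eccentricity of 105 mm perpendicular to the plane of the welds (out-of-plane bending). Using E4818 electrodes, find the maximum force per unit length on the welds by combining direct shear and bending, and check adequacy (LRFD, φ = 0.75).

E48XX → F_EXX = 480 MPa.
L_w = 2 × 185 = 370 mm; section modulus (unit throat) S = 2 × L²/6 = 11410 mm².
Direct shear f_v = P/L_w = 41.9×10³/370 = 113.2 N/mm.
Moment M = P × e = 41.9×10³ × 105 = 4399500 N·mm; bending f_b = M/S = 385.6 N/mm.
f_max = √(f_v² + f_b²) = √(113.2² + 385.6²) = 401.9 N/mm.
φr_n = 0.75 × 0.6 × 480 × (0.707 × 5) = 763.6 N/mm → adequate.

f_max ≈ 402 N/mm; adequate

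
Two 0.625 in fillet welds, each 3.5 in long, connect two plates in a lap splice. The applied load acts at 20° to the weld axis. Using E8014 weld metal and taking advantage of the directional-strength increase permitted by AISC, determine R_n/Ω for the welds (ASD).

E80XX → F_EXX = 80 ksi.
t_e = 0.707 × 0.625 = 0.4419 in; A_we = 0.4419 × 7 = 3.093 in².
Directional factor: 1.0 + 0.5 sin^1.5(20°) = 1.1.
F_nw = 0.6 × 80 × 1.1 = 52.8 ksi.
R_n/Ω = (52.8 × 3.093) / 2.0 = 81.66 kips.

R_n/Ω ≈ 81.7 kips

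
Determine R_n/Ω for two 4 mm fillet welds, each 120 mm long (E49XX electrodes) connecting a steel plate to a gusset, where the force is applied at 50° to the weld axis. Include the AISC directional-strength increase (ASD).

E49XX → F_EXX = 490 MPa.
t_e = 0.707 × 4 = 2.828 mm; A_we = 2.828 × 240 = 678.7 mm².
Directional factor: 1.0 + 0.5 sin^1.5(50°) = 1.335.
F_nw = 0.6 × 490 × 1.335 = 392.6 MPa.
R_n/Ω = (392.6 × 678.7) / 2.0 × 10⁻³ = 133.2 kN.

R_n/Ω ≈ 133 kN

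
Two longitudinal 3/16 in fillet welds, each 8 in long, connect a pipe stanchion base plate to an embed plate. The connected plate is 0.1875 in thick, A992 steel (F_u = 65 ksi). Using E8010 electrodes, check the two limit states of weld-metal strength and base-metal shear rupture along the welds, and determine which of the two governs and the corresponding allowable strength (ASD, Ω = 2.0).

R_n/Ω ≈ 50.9 kip (weld metal governs)

E80XX → F_EXX = 80 ksi.
t_e = 0.707 × 0.1875 = 0.1326 in; L = 16 in.
Weld metal: R_n/Ω = (1/2.0) × 0.6 × 80 × 0.1326 × 16 = 50.9 kip.
Base metal (shear rupture): R_n/Ω = (1/2.0) × 0.6 × 65 × 0.1875 × 16 = 58.5 kip.
Governing: weld metal.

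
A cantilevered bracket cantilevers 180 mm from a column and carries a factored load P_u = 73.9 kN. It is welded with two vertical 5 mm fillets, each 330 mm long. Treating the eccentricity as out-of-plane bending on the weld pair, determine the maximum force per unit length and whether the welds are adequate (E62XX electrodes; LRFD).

f_max ≈ 383 N/mm; adequate

E62XX → F_EXX = 620 MPa.
L_w = 2 × 330 = 660 mm; section modulus (unit throat) S = 2 × L²/6 = 36300 mm².
Direct shear f_v = P/L_w = 73.9×10³/660 = 112 N/mm.
Moment M = P × e = 73.9×10³ × 180 = 13302000 N·mm; bending f_b = M/S = 366.4 N/mm.
f_max = √(f_v² + f_b²) = √(112² + 366.4²) = 383.2 N/mm.
φr_n = 0.75 × 0.6 × 620 × (0.707 × 5) = 986.3 N/mm → adequate.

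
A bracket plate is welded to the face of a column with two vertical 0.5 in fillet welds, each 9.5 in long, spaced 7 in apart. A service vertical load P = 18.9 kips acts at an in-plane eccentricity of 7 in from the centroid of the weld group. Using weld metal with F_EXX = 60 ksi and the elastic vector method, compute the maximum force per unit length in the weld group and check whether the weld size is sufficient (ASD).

f_max ≈ 2.79 kip/in; adequate

Total weld length L_w = 19 in. Treat welds as unit-width lines.
Polar moment about centroid: J = 2[d³/12 + d(b/2)²] = 2[9.5³/12 + 9.5×3.5²] = 375.6 in³.
Direct shear f_v = P/L_w = 18.9 / 19 = 0.9947 kip/in (vertical).
Torsion M = P·e = 18.9 × 7 = 132.3 kip·in.
Critical point at (x, y) = (3.5, 4.75) from centroid. f_tx = M·y/J = 1.673 kip/in; f_ty = M·x/J = 1.233 kip/in.
Resultant f_max = √[f_tx² + (f_v + f_ty)²] = √[1.673² + (0.9947 + 1.233)²] = 2.786 kip/in.
Capacity per unit length: r_n/Ω = (1/2.0) × 0.6 × 60 × (0.707 × 0.5) = 6.363 kip/in.
2.786 ≤ 6.363 → adequate.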